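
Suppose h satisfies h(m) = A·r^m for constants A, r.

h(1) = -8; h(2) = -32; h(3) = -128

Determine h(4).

-512

Consecutive ratio: -32/(-8) = 4, and -128/(-32) = 4, so r = 4.
Then A·4^1 = -8 gives A = -2, and h(m) = -2·4^m.
h(4) = -2·4^4 = -512.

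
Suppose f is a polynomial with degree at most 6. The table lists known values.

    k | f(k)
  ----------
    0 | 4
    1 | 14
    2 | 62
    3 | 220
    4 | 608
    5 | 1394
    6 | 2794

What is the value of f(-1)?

Write f(k) = ak^6 + bk^5 + ck^4 + dk³ + ek² + pk + q; the 7 given values yield a linear system in the 7 coefficients.
Solving, the top 2 coefficients vanish, and f(k) = 2k^4 + 5k² + 3k + 4.
Then f(-1) = 8.

8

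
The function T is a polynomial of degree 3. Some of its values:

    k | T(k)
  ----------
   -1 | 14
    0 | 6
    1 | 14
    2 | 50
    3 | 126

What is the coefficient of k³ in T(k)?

2

First differences: -8, 8, 36, 76. Second differences: 16, 28, 40. Third differences: 12, 12.
Level-3 differences are constant, so T has degree 3.
Fitting a degree-3 polynomial gives T(k) = 2k³ + 8k² - 2k + 6.
The coefficient of k³ is 2.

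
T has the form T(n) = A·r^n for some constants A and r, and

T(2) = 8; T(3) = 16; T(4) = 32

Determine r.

Consecutive ratio: 16/8 = 2, and 32/16 = 2, so r = 2.
Then A·2^2 = 8 gives A = 2, and T(n) = 2·2^n.

2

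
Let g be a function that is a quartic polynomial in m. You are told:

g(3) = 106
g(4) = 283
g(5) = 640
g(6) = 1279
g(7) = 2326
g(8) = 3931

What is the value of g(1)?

First differences: 177, 357, 639, 1047, 1605. Second differences: 180, 282, 408, 558. Third differences: 102, 126, 150. Fourth differences: 24, 24.
Level-4 differences are constant, so g has degree 4.
Fitting a degree-4 polynomial gives g(m) = m^4 - m³ + 5m² + 4m - 5.
Then g(1) = 4.

4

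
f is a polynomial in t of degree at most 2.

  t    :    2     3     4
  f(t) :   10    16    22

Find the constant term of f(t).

-2

First differences: 6, 6.
Level-1 differences are constant, so f has degree 1.
Fitting a degree-1 polynomial gives f(t) = 6t - 2.
The constant term is f(0) = -2.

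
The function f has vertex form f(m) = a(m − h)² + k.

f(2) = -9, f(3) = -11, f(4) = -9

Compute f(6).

First differences -2, 2; second difference 4 = 2a, so a = 2.
Expanding, the m-coefficient is −2ah = -4h; matching it to the data gives h = 3, and then k = -11.
So f(m) = 2(m − 3)² − 11.
f(6) = 2·3² − 11 = 7.

7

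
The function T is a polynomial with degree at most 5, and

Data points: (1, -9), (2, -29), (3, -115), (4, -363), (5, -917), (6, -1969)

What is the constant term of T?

-7

First differences: -20, -86, -248, -554, -1052. Second differences: -66, -162, -306, -498. Third differences: -96, -144, -192. Fourth differences: -48, -48.
Level-4 differences are constant, so T has degree 4.
Fitting a degree-4 polynomial gives T(n) = -2n^4 + 4n³ - 7n² + 3n - 7.
The constant term is T(0) = -7.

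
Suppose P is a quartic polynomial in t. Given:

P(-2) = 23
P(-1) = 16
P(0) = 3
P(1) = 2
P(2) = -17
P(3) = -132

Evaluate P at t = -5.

-892

Write P(t) = at^4 + bt³ + ct² + dt + e; the 6 given values yield a linear system in the 5 coefficients.
Solving, P(t) = -2t^4 - t³ + 8t² - 6t + 3.
Then P(-5) = -892.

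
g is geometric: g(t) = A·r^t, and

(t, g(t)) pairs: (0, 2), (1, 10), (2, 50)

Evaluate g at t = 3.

250

Consecutive ratio: 10/2 = 5, and 50/10 = 5, so r = 5.
Then A·5^0 = 2 gives A = 2, and g(t) = 2·5^t.
g(3) = 2·5^3 = 250.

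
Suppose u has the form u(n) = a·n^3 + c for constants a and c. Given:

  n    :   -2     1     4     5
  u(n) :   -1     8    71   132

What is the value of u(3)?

From u(-2) = -1 and u(1) = 8: -8a + c = -1 and 1a + c = 8.
Subtracting: 9a = 9, so a = 1; then c = -1 − 1·(-8) = 7.
So u(n) = 1n³ + 7, and u(3) = 34.

34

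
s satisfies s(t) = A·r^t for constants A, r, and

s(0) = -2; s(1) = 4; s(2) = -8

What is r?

-2

Consecutive ratio: 4/(-2) = -2, and -8/4 = -2, so r = -2.
Then A·(-2)^0 = -2 gives A = -2, and s(t) = -2·(-2)^t.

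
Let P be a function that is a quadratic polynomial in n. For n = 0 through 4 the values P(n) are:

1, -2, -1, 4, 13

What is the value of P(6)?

43

First differences: -3, 1, 5, 9. Second differences: 4, 4, 4.
Level-2 differences are constant, so P has degree 2.
Fitting a degree-2 polynomial gives P(n) = 2n² - 5n + 1.
Then P(6) = 43.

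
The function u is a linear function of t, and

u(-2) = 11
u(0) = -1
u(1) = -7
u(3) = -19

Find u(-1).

5

Write u(t) = at + b; the 4 given values yield a linear system in the 2 coefficients.
Solving, u(t) = -6t - 1.
Then u(-1) = 5.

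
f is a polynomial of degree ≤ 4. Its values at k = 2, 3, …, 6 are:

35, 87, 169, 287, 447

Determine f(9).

First differences: 52, 82, 118, 160. Second differences: 30, 36, 42. Third differences: 6, 6.
Level-3 differences are constant, so f has degree 3.
Fitting a degree-3 polynomial gives f(k) = k³ + 6k² + 3k - 3.
Then f(9) = 1239.

1239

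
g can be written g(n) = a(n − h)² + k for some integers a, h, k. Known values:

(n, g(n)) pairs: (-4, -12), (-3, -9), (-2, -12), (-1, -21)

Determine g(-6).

-36

First differences 3, -3, -9; second difference -6 = 2a, so a = -3.
Expanding, the n-coefficient is −2ah = 6h; matching it to the data gives h = -3, and then k = -9.
So g(n) = -3(n + 3)² − 9.
g(-6) = -3·(-3)² − 9 = -36.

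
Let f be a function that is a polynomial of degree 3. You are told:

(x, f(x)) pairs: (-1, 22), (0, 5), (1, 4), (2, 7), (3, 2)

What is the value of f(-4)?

289

First differences: -17, -1, 3, -5. Second differences: 16, 4, -8. Third differences: -12, -12.
Level-3 differences are constant, so f has degree 3.
Fitting a degree-3 polynomial gives f(x) = -2x³ + 8x² - 7x + 5.
Then f(-4) = 289.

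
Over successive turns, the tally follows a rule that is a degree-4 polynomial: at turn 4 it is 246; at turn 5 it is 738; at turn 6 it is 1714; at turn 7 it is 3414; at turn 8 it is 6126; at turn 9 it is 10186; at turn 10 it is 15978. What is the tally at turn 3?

46

Write the value at k as g(k).
Write g(k) = ak^4 + bk³ + ck² + dk + e; the 7 given values yield a linear system in the 5 coefficients.
Solving, g(k) = 2k^4 - 4k³ - 2k - 2.
Then g(3) = 46.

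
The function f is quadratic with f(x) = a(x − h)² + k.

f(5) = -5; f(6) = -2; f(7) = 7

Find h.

First differences 3, 9; second difference 6 = 2a, so a = 3.
Expanding, the x-coefficient is −2ah = -6h; matching it to the data gives h = 5, and then k = -5.
So f(x) = 3(x − 5)² − 5.
Hence h = 5.

5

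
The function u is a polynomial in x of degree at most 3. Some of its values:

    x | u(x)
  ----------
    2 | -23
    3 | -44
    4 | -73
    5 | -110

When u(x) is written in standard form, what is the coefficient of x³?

0

Write u(x) = ax³ + bx² + cx + d; the 4 given values yield a linear system in the 4 coefficients.
Solving, the leading coefficient vanishes, and u(x) = -4x² - x - 5.
The coefficient of x³ is 0.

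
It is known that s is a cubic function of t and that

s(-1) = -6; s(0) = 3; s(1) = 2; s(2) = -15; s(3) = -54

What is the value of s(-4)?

-33

First differences: 9, -1, -17, -39. Second differences: -10, -16, -22. Third differences: -6, -6.
Level-3 differences are constant, so s has degree 3.
Fitting a degree-3 polynomial gives s(t) = -t³ - 5t² + 5t + 3.
Then s(-4) = -33.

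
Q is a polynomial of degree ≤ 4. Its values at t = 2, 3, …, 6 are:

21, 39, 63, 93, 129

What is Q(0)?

First differences: 18, 24, 30, 36. Second differences: 6, 6, 6.
Level-2 differences are constant, so Q has degree 2.
Fitting a degree-2 polynomial gives Q(t) = 3t² + 3t + 3.
Then Q(0) = 3.

3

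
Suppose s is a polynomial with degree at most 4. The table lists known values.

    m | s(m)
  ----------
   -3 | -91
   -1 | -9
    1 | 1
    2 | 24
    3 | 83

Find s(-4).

-204

Write s(m) = am^4 + bm³ + cm² + dm + e; the 5 given values yield a linear system in the 5 coefficients.
Solving, the leading coefficient vanishes, and s(m) = 3m³ + 2m - 4.
Then s(-4) = -204.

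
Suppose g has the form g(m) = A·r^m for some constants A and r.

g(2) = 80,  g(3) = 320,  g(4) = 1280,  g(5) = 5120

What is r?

4

Consecutive ratio: 320/80 = 4, and 1280/320 = 4, so r = 4.
Then A·4^2 = 80 gives A = 5, and g(m) = 5·4^m.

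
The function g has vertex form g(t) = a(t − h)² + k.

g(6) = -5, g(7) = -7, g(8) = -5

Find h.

7

First differences -2, 2; second difference 4 = 2a, so a = 2.
Expanding, the t-coefficient is −2ah = -4h; matching it to the data gives h = 7, and then k = -7.
So g(t) = 2(t − 7)² − 7.
Hence h = 7.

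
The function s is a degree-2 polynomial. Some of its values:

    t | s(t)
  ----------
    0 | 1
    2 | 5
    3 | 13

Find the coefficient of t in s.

-2

Write s(t) = at² + bt + c; the 3 given values yield a linear system in the 3 coefficients.
Solving, s(t) = 2t² - 2t + 1.
The coefficient of t is -2.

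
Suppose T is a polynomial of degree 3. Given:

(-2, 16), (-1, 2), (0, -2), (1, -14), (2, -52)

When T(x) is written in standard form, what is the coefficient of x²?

Write T(x) = ax³ + bx² + cx + d; the 5 given values yield a linear system in the 4 coefficients.
Solving, T(x) = -3x³ - 4x² - 5x - 2.
The coefficient of x² is -4.

-4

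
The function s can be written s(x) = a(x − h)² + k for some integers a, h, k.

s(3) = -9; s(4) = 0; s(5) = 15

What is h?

2

First differences 9, 15; second difference 6 = 2a, so a = 3.
Expanding, the x-coefficient is −2ah = -6h; matching it to the data gives h = 2, and then k = -12.
So s(x) = 3(x − 2)² − 12.
Hence h = 2.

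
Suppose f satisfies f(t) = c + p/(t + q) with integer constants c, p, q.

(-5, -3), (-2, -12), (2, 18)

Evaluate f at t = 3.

(f(t) − c)(t + q) = p for each data point; the three points give a linear system in c and q, then p follows.
Solving: c = 3, q = 0, p = 30, so f(t) = 3 + 30/(t + 0).
Then f(3) = 3 + 30/3 = 13.

13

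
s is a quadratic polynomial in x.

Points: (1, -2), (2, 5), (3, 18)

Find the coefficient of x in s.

-2

Write s(x) = ax² + bx + c; the 3 given values yield a linear system in the 3 coefficients.
Solving, s(x) = 3x² - 2x - 3.
The coefficient of x is -2.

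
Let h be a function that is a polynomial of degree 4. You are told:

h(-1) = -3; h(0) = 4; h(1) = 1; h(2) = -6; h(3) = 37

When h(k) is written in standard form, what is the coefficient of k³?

-3

Write h(k) = ak^4 + bk³ + ck² + dk + e; the 5 given values yield a linear system in the 5 coefficients.
Solving, h(k) = 2k^4 - 3k³ - 7k² + 5k + 4.
The coefficient of k³ is -3.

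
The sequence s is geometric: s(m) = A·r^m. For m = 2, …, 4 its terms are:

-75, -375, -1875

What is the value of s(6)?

Consecutive ratio: -375/(-75) = 5, and -1875/(-375) = 5, so r = 5.
Then A·5^2 = -75 gives A = -3, and s(m) = -3·5^m.
s(6) = -3·5^6 = -46875.

-46875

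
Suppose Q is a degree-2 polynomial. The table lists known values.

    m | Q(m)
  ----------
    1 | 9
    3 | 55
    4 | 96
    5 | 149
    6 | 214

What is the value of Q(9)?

481

Write Q(m) = am² + bm + c; the 5 given values yield a linear system in the 3 coefficients.
Solving, Q(m) = 6m² - m + 4.
Then Q(9) = 481.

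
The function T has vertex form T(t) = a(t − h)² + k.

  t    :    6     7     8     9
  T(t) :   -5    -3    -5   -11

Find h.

First differences 2, -2, -6; second difference -4 = 2a, so a = -2.
Expanding, the t-coefficient is −2ah = 4h; matching it to the data gives h = 7, and then k = -3.
So T(t) = -2(t − 7)² − 3.
Hence h = 7.

7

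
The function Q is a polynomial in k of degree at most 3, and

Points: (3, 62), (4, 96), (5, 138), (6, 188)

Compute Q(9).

386

First differences: 34, 42, 50. Second differences: 8, 8.
Level-2 differences are constant, so Q has degree 2.
Fitting a degree-2 polynomial gives Q(k) = 4k² + 6k + 8.
Then Q(9) = 386.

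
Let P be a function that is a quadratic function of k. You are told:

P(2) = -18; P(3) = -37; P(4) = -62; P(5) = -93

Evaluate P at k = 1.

-5

Write P(k) = ak² + bk + c; the 4 given values yield a linear system in the 3 coefficients.
Solving, P(k) = -3k² - 4k + 2.
Then P(1) = -5.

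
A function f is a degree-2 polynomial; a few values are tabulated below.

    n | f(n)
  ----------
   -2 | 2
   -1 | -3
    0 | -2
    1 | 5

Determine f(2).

18

First differences: -5, 1, 7. Second differences: 6, 6.
Level-2 differences are constant, so f has degree 2.
Fitting a degree-2 polynomial gives f(n) = 3n² + 4n - 2.
Then f(2) = 18.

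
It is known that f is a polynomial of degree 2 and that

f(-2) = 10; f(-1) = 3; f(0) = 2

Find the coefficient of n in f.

2

Write f(n) = an² + bn + c; the 3 given values yield a linear system in the 3 coefficients.
Solving, f(n) = 3n² + 2n + 2.
The coefficient of n is 2.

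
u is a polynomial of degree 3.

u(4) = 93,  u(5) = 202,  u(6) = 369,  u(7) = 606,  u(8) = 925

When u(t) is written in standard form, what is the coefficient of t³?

Write u(t) = at³ + bt² + ct + d; the 5 given values yield a linear system in the 4 coefficients.
Solving, u(t) = 2t³ - t² - 4t - 3.
The coefficient of t³ is 2.

2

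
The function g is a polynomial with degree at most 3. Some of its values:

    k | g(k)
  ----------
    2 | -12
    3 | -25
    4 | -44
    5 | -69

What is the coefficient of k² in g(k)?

First differences: -13, -19, -25. Second differences: -6, -6.
Level-2 differences are constant, so g has degree 2.
Fitting a degree-2 polynomial gives g(k) = -3k² + 2k - 4.
The coefficient of k² is -3.

-3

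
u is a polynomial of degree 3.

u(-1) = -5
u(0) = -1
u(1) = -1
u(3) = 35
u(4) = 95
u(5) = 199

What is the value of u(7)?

587

Write u(t) = at³ + bt² + ct + d; the 6 given values yield a linear system in the 4 coefficients.
Solving, u(t) = 2t³ - 2t² - 1.
Then u(7) = 587.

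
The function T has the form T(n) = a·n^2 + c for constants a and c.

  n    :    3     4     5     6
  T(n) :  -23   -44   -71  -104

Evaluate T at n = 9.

From T(3) = -23 and T(4) = -44: 9a + c = -23 and 16a + c = -44.
Subtracting: 7a = -21, so a = -3; then c = -23 − (-3)·9 = 4.
So T(n) = -3n² + 4, and T(9) = -239.

-239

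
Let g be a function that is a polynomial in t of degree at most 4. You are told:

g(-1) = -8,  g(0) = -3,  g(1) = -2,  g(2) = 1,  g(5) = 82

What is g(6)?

Write g(t) = at^4 + bt³ + ct² + dt + e; the 5 given values yield a linear system in the 5 coefficients.
Solving, the leading coefficient vanishes, and g(t) = t³ - 2t² + 2t - 3.
Then g(6) = 153.

153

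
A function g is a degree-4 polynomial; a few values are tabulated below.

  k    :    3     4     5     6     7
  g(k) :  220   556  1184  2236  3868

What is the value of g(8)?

6260

Write g(k) = ak^4 + bk³ + ck² + dk + e; the 5 given values yield a linear system in the 5 coefficients.
Solving, g(k) = k^4 + 4k³ + k² + 6k + 4.
Then g(8) = 6260.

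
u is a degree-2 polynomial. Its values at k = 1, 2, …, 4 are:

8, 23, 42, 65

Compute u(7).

158

Write u(k) = ak² + bk + c; the 4 given values yield a linear system in the 3 coefficients.
Solving, u(k) = 2k² + 9k - 3.
Then u(7) = 158.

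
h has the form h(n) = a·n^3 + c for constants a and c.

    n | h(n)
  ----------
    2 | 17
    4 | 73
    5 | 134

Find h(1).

From h(2) = 17 and h(4) = 73: 8a + c = 17 and 64a + c = 73.
Subtracting: 56a = 56, so a = 1; then c = 17 − 1·8 = 9.
So h(n) = 1n³ + 9, and h(1) = 10.

10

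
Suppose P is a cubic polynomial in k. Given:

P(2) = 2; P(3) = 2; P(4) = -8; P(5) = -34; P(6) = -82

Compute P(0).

-4

First differences: 0, -10, -26, -48. Second differences: -10, -16, -22. Third differences: -6, -6.
Level-3 differences are constant, so P has degree 3.
Fitting a degree-3 polynomial gives P(k) = -k³ + 4k² - k - 4.
Then P(0) = -4.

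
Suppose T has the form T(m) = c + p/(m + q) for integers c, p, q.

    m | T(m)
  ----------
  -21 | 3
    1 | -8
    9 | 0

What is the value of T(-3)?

(T(m) − c)(m + q) = p for each data point; the three points give a linear system in c and q, then p follows.
Solving: c = 2, q = 1, p = -20, so T(m) = 2 − 20/(m + 1).
Then T(-3) = 2 − 20/(-2) = 12.

12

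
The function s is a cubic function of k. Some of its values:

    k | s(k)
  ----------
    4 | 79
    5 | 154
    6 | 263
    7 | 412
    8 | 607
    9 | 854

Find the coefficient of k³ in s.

Write s(k) = ak³ + bk² + ck + d; the 6 given values yield a linear system in the 4 coefficients.
Solving, s(k) = k³ + 2k² - 4k - 1.
The coefficient of k³ is 1.

1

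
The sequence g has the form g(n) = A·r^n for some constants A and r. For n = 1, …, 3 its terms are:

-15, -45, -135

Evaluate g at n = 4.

Consecutive ratio: -45/(-15) = 3, and -135/(-45) = 3, so r = 3.
Then A·3^1 = -15 gives A = -5, and g(n) = -5·3^n.
g(4) = -5·3^4 = -405.

-405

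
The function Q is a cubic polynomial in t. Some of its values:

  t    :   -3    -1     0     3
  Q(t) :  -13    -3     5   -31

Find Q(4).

-83

Write Q(t) = at³ + bt² + ct + d; the 4 given values yield a linear system in the 4 coefficients.
Solving, Q(t) = -t³ - 3t² + 6t + 5.
Then Q(4) = -83.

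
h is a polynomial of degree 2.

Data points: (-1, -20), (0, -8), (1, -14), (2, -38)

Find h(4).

-140

First differences: 12, -6, -24. Second differences: -18, -18.
Level-2 differences are constant, so h has degree 2.
Fitting a degree-2 polynomial gives h(m) = -9m² + 3m - 8.
Then h(4) = -140.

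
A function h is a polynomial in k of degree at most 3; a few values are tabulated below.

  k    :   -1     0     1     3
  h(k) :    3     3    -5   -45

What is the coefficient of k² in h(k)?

Write h(k) = ak³ + bk² + ck + d; the 4 given values yield a linear system in the 4 coefficients.
Solving, the leading coefficient vanishes, and h(k) = -4k² - 4k + 3.
The coefficient of k² is -4.

-4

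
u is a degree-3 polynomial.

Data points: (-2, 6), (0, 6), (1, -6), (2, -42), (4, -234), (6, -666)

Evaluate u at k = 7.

-1002

Write u(k) = ak³ + bk² + ck + d; the 6 given values yield a linear system in the 4 coefficients.
Solving, u(k) = -2k³ - 6k² - 4k + 6.
Then u(7) = -1002.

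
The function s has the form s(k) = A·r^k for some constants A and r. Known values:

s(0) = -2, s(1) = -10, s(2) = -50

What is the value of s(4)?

Consecutive ratio: -10/(-2) = 5, and -50/(-10) = 5, so r = 5.
Then A·5^0 = -2 gives A = -2, and s(k) = -2·5^k.
s(4) = -2·5^4 = -1250.

-1250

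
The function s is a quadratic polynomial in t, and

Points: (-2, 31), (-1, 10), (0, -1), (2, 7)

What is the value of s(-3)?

62

Write s(t) = at² + bt + c; the 4 given values yield a linear system in the 3 coefficients.
Solving, s(t) = 5t² - 6t - 1.
Then s(-3) = 62.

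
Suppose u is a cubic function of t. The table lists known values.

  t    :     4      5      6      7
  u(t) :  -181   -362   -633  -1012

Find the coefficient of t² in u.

0

Write u(t) = at³ + bt² + ct + d; the 4 given values yield a linear system in the 4 coefficients.
Solving, u(t) = -3t³ + 2t + 3.
The coefficient of t² is 0.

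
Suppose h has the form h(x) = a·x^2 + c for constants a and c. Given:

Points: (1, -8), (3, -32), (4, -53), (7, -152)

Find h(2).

-17

From h(1) = -8 and h(3) = -32: 1a + c = -8 and 9a + c = -32.
Subtracting: 8a = -24, so a = -3; then c = -8 − (-3)·1 = -5.
So h(x) = -3x² − 5, and h(2) = -17.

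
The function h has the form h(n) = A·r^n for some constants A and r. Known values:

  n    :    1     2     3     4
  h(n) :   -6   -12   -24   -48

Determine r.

Consecutive ratio: -12/(-6) = 2, and -24/(-12) = 2, so r = 2.
Then A·2^1 = -6 gives A = -3, and h(n) = -3·2^n.

2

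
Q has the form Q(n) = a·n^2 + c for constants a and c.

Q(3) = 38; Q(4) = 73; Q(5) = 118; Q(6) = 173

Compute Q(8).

From Q(3) = 38 and Q(4) = 73: 9a + c = 38 and 16a + c = 73.
Subtracting: 7a = 35, so a = 5; then c = 38 − 5·9 = -7.
So Q(n) = 5n² − 7, and Q(8) = 313.

313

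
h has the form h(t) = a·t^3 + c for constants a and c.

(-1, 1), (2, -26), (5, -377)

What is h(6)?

From h(-1) = 1 and h(2) = -26: -1a + c = 1 and 8a + c = -26.
Subtracting: 9a = -27, so a = -3; then c = 1 − (-3)·(-1) = -2.
So h(t) = -3t³ − 2, and h(6) = -650.

-650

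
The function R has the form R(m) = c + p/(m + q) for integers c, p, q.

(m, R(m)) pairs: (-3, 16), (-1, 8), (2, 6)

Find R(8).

(R(m) − c)(m + q) = p for each data point; the three points give a linear system in c and q, then p follows.
Solving: c = 4, q = 4, p = 12, so R(m) = 4 + 12/(m + 4).
Then R(8) = 4 + 12/12 = 5.

5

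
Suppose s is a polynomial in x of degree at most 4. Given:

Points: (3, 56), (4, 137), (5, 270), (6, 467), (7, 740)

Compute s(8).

First differences: 81, 133, 197, 273. Second differences: 52, 64, 76. Third differences: 12, 12.
Level-3 differences are constant, so s has degree 3.
Extending the table by one column gives the next first difference 361, so s(8) = 740 + 361 = 1101.

1101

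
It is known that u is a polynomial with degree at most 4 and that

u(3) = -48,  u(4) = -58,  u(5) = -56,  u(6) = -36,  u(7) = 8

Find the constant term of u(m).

First differences: -10, 2, 20, 44. Second differences: 12, 18, 24. Third differences: 6, 6.
Level-3 differences are constant, so u has degree 3.
Fitting a degree-3 polynomial gives u(m) = m³ - 6m² - 5m - 6.
The constant term is u(0) = -6.

-6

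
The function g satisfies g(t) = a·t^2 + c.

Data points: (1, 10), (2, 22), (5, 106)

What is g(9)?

From g(1) = 10 and g(2) = 22: 1a + c = 10 and 4a + c = 22.
Subtracting: 3a = 12, so a = 4; then c = 10 − 4·1 = 6.
So g(t) = 4t² + 6, and g(9) = 330.

330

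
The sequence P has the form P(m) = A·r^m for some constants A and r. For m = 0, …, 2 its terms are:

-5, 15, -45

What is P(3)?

135

Consecutive ratio: 15/(-5) = -3, and -45/15 = -3, so r = -3.
Then A·(-3)^0 = -5 gives A = -5, and P(m) = -5·(-3)^m.
P(3) = -5·(-3)^3 = 135.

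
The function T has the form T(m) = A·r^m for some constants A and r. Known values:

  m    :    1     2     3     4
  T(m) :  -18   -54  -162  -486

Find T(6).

-4374

Consecutive ratio: -54/(-18) = 3, and -162/(-54) = 3, so r = 3.
Then A·3^1 = -18 gives A = -6, and T(m) = -6·3^m.
T(6) = -6·3^6 = -4374.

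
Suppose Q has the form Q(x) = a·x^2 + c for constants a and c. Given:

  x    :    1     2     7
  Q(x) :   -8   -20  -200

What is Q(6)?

From Q(1) = -8 and Q(2) = -20: 1a + c = -8 and 4a + c = -20.
Subtracting: 3a = -12, so a = -4; then c = -8 − (-4)·1 = -4.
So Q(x) = -4x² − 4, and Q(6) = -148.

-148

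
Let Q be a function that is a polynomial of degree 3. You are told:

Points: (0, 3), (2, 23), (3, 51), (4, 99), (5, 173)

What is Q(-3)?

Write Q(t) = at³ + bt² + ct + d; the 5 given values yield a linear system in the 4 coefficients.
Solving, Q(t) = t³ + t² + 4t + 3.
Then Q(-3) = -27.

-27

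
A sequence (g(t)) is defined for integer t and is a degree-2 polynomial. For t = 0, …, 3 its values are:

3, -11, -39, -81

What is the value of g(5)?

-207

First differences: -14, -28, -42. Second differences: -14, -14.
Level-2 differences are constant, so g has degree 2.
Fitting a degree-2 polynomial gives g(t) = -7t² - 7t + 3.
Then g(5) = -207.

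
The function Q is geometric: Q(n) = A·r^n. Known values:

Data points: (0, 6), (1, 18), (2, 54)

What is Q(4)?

486

Consecutive ratio: 18/6 = 3, and 54/18 = 3, so r = 3.
Then A·3^0 = 6 gives A = 6, and Q(n) = 6·3^n.
Q(4) = 6·3^4 = 486.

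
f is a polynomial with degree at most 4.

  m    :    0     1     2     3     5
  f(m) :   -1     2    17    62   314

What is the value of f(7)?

902

Write f(m) = am^4 + bm³ + cm² + dm + e; the 5 given values yield a linear system in the 5 coefficients.
Solving, the leading coefficient vanishes, and f(m) = 3m³ - 3m² + 3m - 1.
Then f(7) = 902.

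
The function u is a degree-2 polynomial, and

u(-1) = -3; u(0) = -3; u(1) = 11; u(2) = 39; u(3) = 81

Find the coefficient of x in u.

First differences: 0, 14, 28, 42. Second differences: 14, 14, 14.
Level-2 differences are constant, so u has degree 2.
Fitting a degree-2 polynomial gives u(x) = 7x² + 7x - 3.
The coefficient of x is 7.

7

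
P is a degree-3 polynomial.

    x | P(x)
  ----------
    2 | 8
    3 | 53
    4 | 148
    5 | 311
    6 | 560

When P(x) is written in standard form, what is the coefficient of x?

First differences: 45, 95, 163, 249. Second differences: 50, 68, 86. Third differences: 18, 18.
Level-3 differences are constant, so P has degree 3.
Fitting a degree-3 polynomial gives P(x) = 3x³ - 2x² - 2x - 4.
The coefficient of x is -2.

-2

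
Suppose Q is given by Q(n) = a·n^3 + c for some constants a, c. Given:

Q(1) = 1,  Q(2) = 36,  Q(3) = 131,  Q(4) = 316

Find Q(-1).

-9

From Q(1) = 1 and Q(2) = 36: 1a + c = 1 and 8a + c = 36.
Subtracting: 7a = 35, so a = 5; then c = 1 − 5·1 = -4.
So Q(n) = 5n³ − 4, and Q(-1) = -9.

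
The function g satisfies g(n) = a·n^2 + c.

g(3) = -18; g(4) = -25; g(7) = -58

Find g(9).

From g(3) = -18 and g(4) = -25: 9a + c = -18 and 16a + c = -25.
Subtracting: 7a = -7, so a = -1; then c = -18 − (-1)·9 = -9.
So g(n) = -1n² − 9, and g(9) = -90.

-90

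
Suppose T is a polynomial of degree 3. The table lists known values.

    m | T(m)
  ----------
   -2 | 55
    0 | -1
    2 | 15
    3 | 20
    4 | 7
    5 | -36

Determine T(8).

-465

Write T(m) = am³ + bm² + cm + d; the 6 given values yield a linear system in the 4 coefficients.
Solving, T(m) = -2m³ + 9m² - 2m - 1.
Then T(8) = -465.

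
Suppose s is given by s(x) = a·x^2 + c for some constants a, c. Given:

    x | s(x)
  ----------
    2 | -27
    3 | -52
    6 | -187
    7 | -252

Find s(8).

-327

From s(2) = -27 and s(3) = -52: 4a + c = -27 and 9a + c = -52.
Subtracting: 5a = -25, so a = -5; then c = -27 − (-5)·4 = -7.
So s(x) = -5x² − 7, and s(8) = -327.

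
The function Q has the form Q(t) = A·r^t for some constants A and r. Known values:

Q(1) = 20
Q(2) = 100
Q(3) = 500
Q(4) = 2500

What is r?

Consecutive ratio: 100/20 = 5, and 500/100 = 5, so r = 5.
Then A·5^1 = 20 gives A = 4, and Q(t) = 4·5^t.

5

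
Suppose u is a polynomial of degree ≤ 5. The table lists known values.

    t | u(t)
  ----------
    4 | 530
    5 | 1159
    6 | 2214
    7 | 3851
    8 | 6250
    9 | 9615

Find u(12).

First differences: 629, 1055, 1637, 2399, 3365. Second differences: 426, 582, 762, 966. Third differences: 156, 180, 204. Fourth differences: 24, 24.
Level-4 differences are constant, so u has degree 4.
Fitting a degree-4 polynomial gives u(t) = t^4 + 4t³ + 2t² - 2t - 6.
Then u(12) = 27906.

27906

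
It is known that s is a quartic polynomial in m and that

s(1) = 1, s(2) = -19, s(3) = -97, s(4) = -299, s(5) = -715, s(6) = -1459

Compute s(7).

-2669

First differences: -20, -78, -202, -416, -744. Second differences: -58, -124, -214, -328. Third differences: -66, -90, -114. Fourth differences: -24, -24.
Level-4 differences are constant, so s has degree 4.
Fitting a degree-4 polynomial gives s(m) = -m^4 - m³ + 2m² - 4m + 5.
Then s(7) = -2669.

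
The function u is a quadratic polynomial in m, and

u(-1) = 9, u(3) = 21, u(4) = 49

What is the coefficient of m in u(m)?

Write u(m) = am² + bm + c; the 3 given values yield a linear system in the 3 coefficients.
Solving, u(m) = 5m² - 7m - 3.
The coefficient of m is -7.

-7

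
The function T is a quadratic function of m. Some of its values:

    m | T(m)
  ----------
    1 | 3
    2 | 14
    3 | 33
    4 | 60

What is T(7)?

189

Write T(m) = am² + bm + c; the 4 given values yield a linear system in the 3 coefficients.
Solving, T(m) = 4m² - m.
Then T(7) = 189.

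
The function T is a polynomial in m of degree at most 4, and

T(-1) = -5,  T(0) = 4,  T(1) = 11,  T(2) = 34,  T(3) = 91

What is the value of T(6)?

First differences: 9, 7, 23, 57. Second differences: -2, 16, 34. Third differences: 18, 18.
Level-3 differences are constant, so T has degree 3.
Fitting a degree-3 polynomial gives T(m) = 3m³ - m² + 5m + 4.
Then T(6) = 646.

646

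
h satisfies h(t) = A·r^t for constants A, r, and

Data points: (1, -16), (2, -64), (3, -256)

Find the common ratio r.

Consecutive ratio: -64/(-16) = 4, and -256/(-64) = 4, so r = 4.
Then A·4^1 = -16 gives A = -4, and h(t) = -4·4^t.

4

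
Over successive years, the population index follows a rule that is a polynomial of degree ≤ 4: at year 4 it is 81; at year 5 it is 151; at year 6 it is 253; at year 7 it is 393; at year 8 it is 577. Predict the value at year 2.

Write the value at x as h(x).
First differences: 70, 102, 140, 184. Second differences: 32, 38, 44. Third differences: 6, 6.
Level-3 differences are constant, so h has degree 3.
Fitting a degree-3 polynomial gives h(x) = x³ + x² + 1.
Then h(2) = 13.

13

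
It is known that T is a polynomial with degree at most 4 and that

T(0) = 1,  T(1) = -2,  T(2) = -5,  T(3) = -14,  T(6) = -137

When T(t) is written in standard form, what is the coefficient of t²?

3

Write T(t) = at^4 + bt³ + ct² + dt + e; the 5 given values yield a linear system in the 5 coefficients.
Solving, the leading coefficient vanishes, and T(t) = -t³ + 3t² - 5t + 1.
The coefficient of t² is 3.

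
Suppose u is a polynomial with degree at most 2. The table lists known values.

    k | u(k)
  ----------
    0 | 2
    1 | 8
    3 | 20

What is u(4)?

Write u(k) = ak² + bk + c; the 3 given values yield a linear system in the 3 coefficients.
Solving, the leading coefficient vanishes, and u(k) = 6k + 2.
Then u(4) = 26.

26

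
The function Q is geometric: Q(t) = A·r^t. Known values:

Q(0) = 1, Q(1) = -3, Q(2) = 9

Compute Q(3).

Consecutive ratio: -3/1 = -3, and 9/(-3) = -3, so r = -3.
Then A·(-3)^0 = 1 gives A = 1, and Q(t) = 1·(-3)^t.
Q(3) = 1·(-3)^3 = -27.

-27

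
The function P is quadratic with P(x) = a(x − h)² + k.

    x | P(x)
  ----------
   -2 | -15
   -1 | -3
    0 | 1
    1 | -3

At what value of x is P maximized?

0

First differences 12, 4, -4; second difference -8 = 2a, so a = -4.
Expanding, the x-coefficient is −2ah = 8h; matching it to the data gives h = 0, and then k = 1.
So P(x) = -4(x + 0)² + 1.
Hence h = 0.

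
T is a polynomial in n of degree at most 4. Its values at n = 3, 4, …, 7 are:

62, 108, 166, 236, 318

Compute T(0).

Write T(n) = an^4 + bn³ + cn² + dn + e; the 5 given values yield a linear system in the 5 coefficients.
Solving, the top 2 coefficients vanish, and T(n) = 6n² + 4n - 4.
Then T(0) = -4.

-4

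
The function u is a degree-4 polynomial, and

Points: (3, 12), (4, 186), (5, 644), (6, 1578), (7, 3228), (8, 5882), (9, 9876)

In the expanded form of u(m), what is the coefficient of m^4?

First differences: 174, 458, 934, 1650, 2654, 3994. Second differences: 284, 476, 716, 1004, 1340. Third differences: 192, 240, 288, 336. Fourth differences: 48, 48, 48.
Level-4 differences are constant, so u has degree 4.
Fitting a degree-4 polynomial gives u(m) = 2m^4 - 4m³ - 4m² - 6.
The coefficient of m^4 is 2.

2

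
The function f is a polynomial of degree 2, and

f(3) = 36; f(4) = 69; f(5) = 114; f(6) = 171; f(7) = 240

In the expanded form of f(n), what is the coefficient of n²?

Write f(n) = an² + bn + c; the 5 given values yield a linear system in the 3 coefficients.
Solving, f(n) = 6n² - 9n + 9.
The coefficient of n² is 6.

6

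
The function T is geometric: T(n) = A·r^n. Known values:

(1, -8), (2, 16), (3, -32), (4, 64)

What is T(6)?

256

Consecutive ratio: 16/(-8) = -2, and -32/16 = -2, so r = -2.
Then A·(-2)^1 = -8 gives A = 4, and T(n) = 4·(-2)^n.
T(6) = 4·(-2)^6 = 256.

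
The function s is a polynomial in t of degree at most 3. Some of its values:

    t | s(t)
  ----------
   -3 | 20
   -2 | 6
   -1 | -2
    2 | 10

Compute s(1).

0

Write s(t) = at³ + bt² + ct + d; the 4 given values yield a linear system in the 4 coefficients.
Solving, the leading coefficient vanishes, and s(t) = 3t² + t - 4.
Then s(1) = 0.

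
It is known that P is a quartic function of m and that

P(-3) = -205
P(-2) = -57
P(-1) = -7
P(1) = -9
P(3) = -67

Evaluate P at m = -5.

-1131

Write P(m) = am^4 + bm³ + cm² + dm + e; the 5 given values yield a linear system in the 5 coefficients.
Solving, P(m) = -m^4 + 3m³ - 6m² - 4m - 1.
Then P(-5) = -1131.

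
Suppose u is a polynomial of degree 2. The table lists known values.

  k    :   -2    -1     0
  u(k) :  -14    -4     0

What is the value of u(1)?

Write u(k) = ak² + bk + c; the 3 given values yield a linear system in the 3 coefficients.
Solving, u(k) = -3k² + k.
Then u(1) = -2.

-2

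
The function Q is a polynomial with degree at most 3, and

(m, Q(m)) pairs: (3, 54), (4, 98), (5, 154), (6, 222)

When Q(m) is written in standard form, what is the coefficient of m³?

0

First differences: 44, 56, 68. Second differences: 12, 12.
Level-2 differences are constant, so Q has degree 2.
Fitting a degree-2 polynomial gives Q(m) = 6m² + 2m - 6.
The coefficient of m³ is 0.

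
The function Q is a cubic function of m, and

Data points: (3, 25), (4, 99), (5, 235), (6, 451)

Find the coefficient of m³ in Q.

Write Q(m) = am³ + bm² + cm + d; the 4 given values yield a linear system in the 4 coefficients.
Solving, Q(m) = 3m³ - 5m² - 2m - 5.
The coefficient of m³ is 3.

3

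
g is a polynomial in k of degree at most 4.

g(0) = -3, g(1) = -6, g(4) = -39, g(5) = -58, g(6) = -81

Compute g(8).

-139

Write g(k) = ak^4 + bk³ + ck² + dk + e; the 5 given values yield a linear system in the 5 coefficients.
Solving, the top 2 coefficients vanish, and g(k) = -2k² - k - 3.
Then g(8) = -139.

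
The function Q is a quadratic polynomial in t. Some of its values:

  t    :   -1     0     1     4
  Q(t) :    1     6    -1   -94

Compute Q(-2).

Write Q(t) = at² + bt + c; the 4 given values yield a linear system in the 3 coefficients.
Solving, Q(t) = -6t² - t + 6.
Then Q(-2) = -16.

-16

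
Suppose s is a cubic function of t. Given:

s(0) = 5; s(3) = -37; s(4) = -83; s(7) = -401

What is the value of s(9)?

Write s(t) = at³ + bt² + ct + d; the 4 given values yield a linear system in the 4 coefficients.
Solving, s(t) = -t³ - t² - 2t + 5.
Then s(9) = -823.

-823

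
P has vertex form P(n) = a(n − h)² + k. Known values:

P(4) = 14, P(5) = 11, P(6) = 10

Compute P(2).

First differences -3, -1; second difference 2 = 2a, so a = 1.
Expanding, the n-coefficient is −2ah = -2h; matching it to the data gives h = 6, and then k = 10.
So P(n) = 1(n − 6)² + 10.
P(2) = 1·(-4)² + 10 = 26.

26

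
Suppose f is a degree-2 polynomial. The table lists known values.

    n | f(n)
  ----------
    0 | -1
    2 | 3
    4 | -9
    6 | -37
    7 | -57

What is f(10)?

-141

Write f(n) = an² + bn + c; the 5 given values yield a linear system in the 3 coefficients.
Solving, f(n) = -2n² + 6n - 1.
Then f(10) = -141.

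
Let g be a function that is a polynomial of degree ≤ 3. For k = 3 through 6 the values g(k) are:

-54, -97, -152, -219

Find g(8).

-389

First differences: -43, -55, -67. Second differences: -12, -12.
Level-2 differences are constant, so g has degree 2.
Fitting a degree-2 polynomial gives g(k) = -6k² - k + 3.
Then g(8) = -389.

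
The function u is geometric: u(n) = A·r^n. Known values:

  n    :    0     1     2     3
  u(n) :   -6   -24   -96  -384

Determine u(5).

Consecutive ratio: -24/(-6) = 4, and -96/(-24) = 4, so r = 4.
Then A·4^0 = -6 gives A = -6, and u(n) = -6·4^n.
u(5) = -6·4^5 = -6144.

-6144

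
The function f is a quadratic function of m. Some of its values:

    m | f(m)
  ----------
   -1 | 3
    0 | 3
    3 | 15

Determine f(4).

23

Write f(m) = am² + bm + c; the 3 given values yield a linear system in the 3 coefficients.
Solving, f(m) = m² + m + 3.
Then f(4) = 23.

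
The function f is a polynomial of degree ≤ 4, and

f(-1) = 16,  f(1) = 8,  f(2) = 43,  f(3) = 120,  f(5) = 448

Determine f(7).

1088

Write f(m) = am^4 + bm³ + cm² + dm + e; the 5 given values yield a linear system in the 5 coefficients.
Solving, the leading coefficient vanishes, and f(m) = 2m³ + 9m² - 6m + 3.
Then f(7) = 1088.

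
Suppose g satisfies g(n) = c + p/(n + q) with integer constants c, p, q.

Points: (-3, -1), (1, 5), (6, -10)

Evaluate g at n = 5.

-13

(g(n) − c)(n + q) = p for each data point; the three points give a linear system in c and q, then p follows.
Solving: c = -4, q = -3, p = -18, so g(n) = -4 − 18/(n − 3).
Then g(5) = -4 − 18/2 = -13.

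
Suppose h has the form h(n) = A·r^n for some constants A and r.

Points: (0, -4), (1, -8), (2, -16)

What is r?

2

Consecutive ratio: -8/(-4) = 2, and -16/(-8) = 2, so r = 2.
Then A·2^0 = -4 gives A = -4, and h(n) = -4·2^n.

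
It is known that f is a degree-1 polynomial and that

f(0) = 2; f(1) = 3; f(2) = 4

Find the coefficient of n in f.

Write f(n) = an + b; the 3 given values yield a linear system in the 2 coefficients.
Solving, f(n) = n + 2.
The coefficient of n is 1.

1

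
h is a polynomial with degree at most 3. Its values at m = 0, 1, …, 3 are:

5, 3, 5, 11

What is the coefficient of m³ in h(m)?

0

First differences: -2, 2, 6. Second differences: 4, 4.
Level-2 differences are constant, so h has degree 2.
Fitting a degree-2 polynomial gives h(m) = 2m² - 4m + 5.
The coefficient of m³ is 0.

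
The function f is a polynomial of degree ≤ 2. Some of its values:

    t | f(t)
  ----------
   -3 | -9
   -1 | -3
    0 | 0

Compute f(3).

Write f(t) = at² + bt + c; the 3 given values yield a linear system in the 3 coefficients.
Solving, the leading coefficient vanishes, and f(t) = 3t.
Then f(3) = 9.

9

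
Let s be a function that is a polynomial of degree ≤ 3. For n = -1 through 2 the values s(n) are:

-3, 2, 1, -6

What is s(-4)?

-54

Write s(n) = an³ + bn² + cn + d; the 4 given values yield a linear system in the 4 coefficients.
Solving, the leading coefficient vanishes, and s(n) = -3n² + 2n + 2.
Then s(-4) = -54.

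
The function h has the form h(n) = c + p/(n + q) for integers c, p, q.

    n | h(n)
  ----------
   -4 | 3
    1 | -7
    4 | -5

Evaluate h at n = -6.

(h(n) − c)(n + q) = p for each data point; the three points give a linear system in c and q, then p follows.
Solving: c = -3, q = 2, p = -12, so h(n) = -3 − 12/(n + 2).
Then h(-6) = -3 − 12/(-4) = 0.

0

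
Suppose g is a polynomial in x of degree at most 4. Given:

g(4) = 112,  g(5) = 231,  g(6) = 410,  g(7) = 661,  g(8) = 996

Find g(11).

Write g(x) = ax^4 + bx³ + cx² + dx + e; the 5 given values yield a linear system in the 5 coefficients.
Solving, the leading coefficient vanishes, and g(x) = 2x³ - 3x - 4.
Then g(11) = 2625.

2625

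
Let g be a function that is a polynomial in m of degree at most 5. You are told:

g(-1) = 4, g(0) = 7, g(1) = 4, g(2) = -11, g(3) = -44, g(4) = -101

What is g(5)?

-188

Write g(m) = am^5 + bm^4 + cm³ + dm² + em + p; the 6 given values yield a linear system in the 6 coefficients.
Solving, the top 2 coefficients vanish, and g(m) = -m³ - 3m² + m + 7.
Then g(5) = -188.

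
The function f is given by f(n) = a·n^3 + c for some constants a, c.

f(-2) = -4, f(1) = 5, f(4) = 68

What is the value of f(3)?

From f(-2) = -4 and f(1) = 5: -8a + c = -4 and 1a + c = 5.
Subtracting: 9a = 9, so a = 1; then c = -4 − 1·(-8) = 4.
So f(n) = 1n³ + 4, and f(3) = 31.

31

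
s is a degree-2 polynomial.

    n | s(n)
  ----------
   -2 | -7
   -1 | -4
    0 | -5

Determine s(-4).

Write s(n) = an² + bn + c; the 3 given values yield a linear system in the 3 coefficients.
Solving, s(n) = -2n² - 3n - 5.
Then s(-4) = -25.

-25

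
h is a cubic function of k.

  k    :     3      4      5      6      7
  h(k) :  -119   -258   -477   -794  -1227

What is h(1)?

-9

First differences: -139, -219, -317, -433. Second differences: -80, -98, -116. Third differences: -18, -18.
Level-3 differences are constant, so h has degree 3.
Fitting a degree-3 polynomial gives h(k) = -3k³ - 4k² - 2.
Then h(1) = -9.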